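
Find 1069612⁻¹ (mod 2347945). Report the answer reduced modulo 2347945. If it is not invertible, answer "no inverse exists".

gcd(2347945, 1069612) by repeated division:
2347945 = 2*1069612 + 208721
1069612 = 5*208721 + 26007
208721 = 8*26007 + 665
26007 = 39*665 + 72
665 = 9*72 + 17
72 = 4*17 + 4
17 = 4*4 + 1
4 = 4*1 + 0
Since gcd(1069612, 2347945) = 1, back-substitute to write 1 as a combination:
1 = 17 − 4·4
1 = −4·72 + 17·17
1 = 17·665 − 157·72
1 = −157·26007 + 6140·665
1 = 6140·208721 − 49277·26007
1 = −49277·1069612 + 252525·208721
1 = 252525·2347945 − 554327·1069612
Thus 1069612·(-554327) ≡ 1 (mod 2347945); reducing, -554327 mod 2347945 = 1793618.

1793618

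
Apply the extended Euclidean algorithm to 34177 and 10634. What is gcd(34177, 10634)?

13

Euclidean algorithm:
34177 = 3·10634 + 2275
10634 = 4·2275 + 1534
2275 = 1·1534 + 741
1534 = 2·741 + 52
741 = 14·52 + 13
52 = 4·13 + 0
gcd(34177, 10634) = 13.
Express as a combination:
13 = 741 − 14·52
13 = −14·1534 + 29·741
13 = 29·2275 − 43·1534
13 = −43·10634 + 201·2275
13 = 201·34177 − 646·10634
So 13 = (201)·34177 + (-646)·10634.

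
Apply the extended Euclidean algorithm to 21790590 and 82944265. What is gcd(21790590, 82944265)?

5

Apply Euclid's algorithm to 82944265 and 21790590:
82944265 = 3×21790590 + 17572495
21790590 = 1×17572495 + 4218095
17572495 = 4×4218095 + 700115
4218095 = 6×700115 + 17405
700115 = 40×17405 + 3915
17405 = 4×3915 + 1745
3915 = 2×1745 + 425
1745 = 4×425 + 45
425 = 9×45 + 20
45 = 2×20 + 5
20 = 4×5 + 0
gcd(21790590, 82944265) = 5.
Express as a combination:
5 = 45 − 2·20
5 = −2·425 + 19·45
5 = 19·1745 − 78·425
5 = −78·3915 + 175·1745
5 = 175·17405 − 778·3915
5 = −778·700115 + 31295·17405
5 = 31295·4218095 − 188548·700115
5 = −188548·17572495 + 785487·4218095
5 = 785487·21790590 − 974035·17572495
5 = −974035·82944265 + 3707592·21790590
So 5 = (-974035)·82944265 + (3707592)·21790590.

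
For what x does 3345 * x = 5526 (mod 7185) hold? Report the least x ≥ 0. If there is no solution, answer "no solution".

no solution

gcd(3345, 7185):
7185 = 2*3345 + 495
3345 = 6*495 + 375
495 = 1*375 + 120
375 = 3*120 + 15
120 = 8*15 + 0
gcd = 15, but 15 ∤ 5526, so the congruence has no solution.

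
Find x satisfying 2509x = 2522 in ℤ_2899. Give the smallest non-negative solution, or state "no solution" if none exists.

First find gcd(2509, 2899):
2899 = 1·2509 + 390
2509 = 6·390 + 169
390 = 2·169 + 52
169 = 3·52 + 13
52 = 4·13 + 0
gcd = 13 and 13 | 2522, so solutions exist. Divide through by 13: 193x ≡ 194 (mod 223).
Now find 193⁻¹ mod 223:
223 = 1·193 + 30
193 = 6·30 + 13
30 = 2·13 + 4
13 = 3·4 + 1
4 = 4·1 + 0
Back-substitute:
1 = 13 − 3·4
1 = −3·30 + 7·13
1 = 7·193 − 45·30
1 = −45·223 + 52·193
So 193⁻¹ ≡ 52 (mod 223).
Then x ≡ 52·194 ≡ 53 (mod 223); the smallest non-negative solution is x = 53.

53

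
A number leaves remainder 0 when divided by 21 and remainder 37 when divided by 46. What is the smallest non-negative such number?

819

Write x = 0 + 21·k. Then 21·k ≡ 37 − 0 ≡ 37 (mod 46).
Need 21⁻¹ mod 46. Extended Euclid on (46, 21):
46 = 2*21 + 4
21 = 5*4 + 1
4 = 4*1 + 0
Back-substitute:
1 = 21 − 5·4
1 = −5·46 + 11·21
21⁻¹ ≡ 11 (mod 46), so k ≡ 11·37 ≡ 39 (mod 46).
x = 0 + 21·39 = 819.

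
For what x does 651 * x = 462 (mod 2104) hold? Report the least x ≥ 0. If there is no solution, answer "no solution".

First find gcd(651, 2104):
2104 = 3*651 + 151
651 = 4*151 + 47
151 = 3*47 + 10
47 = 4*10 + 7
10 = 1*7 + 3
7 = 2*3 + 1
3 = 3*1 + 0
gcd = 1, so a unique solution mod 2104 exists.
Back-substitute for the Bézout coefficients:
1 = 7 − 2·3
1 = −2·10 + 3·7
1 = 3·47 − 14·10
1 = −14·151 + 45·47
1 = 45·651 − 194·151
1 = −194·2104 + 627·651
So 651·(627) ≡ 1 (mod 2104), giving 651⁻¹ ≡ 627.
x ≡ 651⁻¹·462 ≡ 627·462 ≡ 1426 (mod 2104).

1426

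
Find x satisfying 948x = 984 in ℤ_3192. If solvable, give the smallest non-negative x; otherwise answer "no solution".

First find gcd(948, 3192):
3192 = 3*948 + 348
948 = 2*348 + 252
348 = 1*252 + 96
252 = 2*96 + 60
96 = 1*60 + 36
60 = 1*36 + 24
36 = 1*24 + 12
24 = 2*12 + 0
gcd = 12 and 12 | 984, so solutions exist. Divide through by 12: 79x ≡ 82 (mod 266).
Now find 79⁻¹ mod 266:
266 = 3·79 + 29
79 = 2·29 + 21
29 = 1·21 + 8
21 = 2·8 + 5
8 = 1·5 + 3
5 = 1·3 + 2
3 = 1·2 + 1
2 = 2·1 + 0
Back-substitute:
1 = 3 − 2
1 = −5 + 2·3
1 = 2·8 − 3·5
1 = −3·21 + 8·8
1 = 8·29 − 11·21
1 = −11·79 + 30·29
1 = 30·266 − 101·79
So 79·(-101) ≡ 1 (mod 266), i.e. 79⁻¹ ≡ 165.
Then x ≡ 165·82 ≡ 230 (mod 266); the smallest non-negative solution is x = 230.

230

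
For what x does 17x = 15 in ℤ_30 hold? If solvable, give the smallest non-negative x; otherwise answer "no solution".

15

First find gcd(17, 30):
30 = 1·17 + 13
17 = 1·13 + 4
13 = 3·4 + 1
4 = 4·1 + 0
gcd = 1, so a unique solution mod 30 exists.
Back-substitute for the Bézout coefficients:
1 = 13 − 3·4
1 = −3·17 + 4·13
1 = 4·30 − 7·17
So 17·(-7) ≡ 1 (mod 30), giving 17⁻¹ ≡ 23.
x ≡ 17⁻¹·15 ≡ 23·15 ≡ 15 (mod 30).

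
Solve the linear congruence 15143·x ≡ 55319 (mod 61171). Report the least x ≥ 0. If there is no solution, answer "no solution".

6677

First find gcd(15143, 61171):
61171 = 4·15143 + 599
15143 = 25·599 + 168
599 = 3·168 + 95
168 = 1·95 + 73
95 = 1·73 + 22
73 = 3·22 + 7
22 = 3·7 + 1
7 = 7·1 + 0
gcd = 1, so a unique solution mod 61171 exists.
Back-substitute for the Bézout coefficients:
1 = 22 − 3·7
1 = −3·73 + 10·22
1 = 10·95 − 13·73
1 = −13·168 + 23·95
1 = 23·599 − 82·168
1 = −82·15143 + 2073·599
1 = 2073·61171 − 8374·15143
So 15143·(-8374) ≡ 1 (mod 61171), giving 15143⁻¹ ≡ 52797.
x ≡ 15143⁻¹·55319 ≡ 52797·55319 ≡ 6677 (mod 61171).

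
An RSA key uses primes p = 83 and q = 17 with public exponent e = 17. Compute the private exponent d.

849

φ(n) = (p−1)(q−1) = 82·16 = 1312.
Need d with 17·d ≡ 1 (mod 1312). Apply the extended Euclidean algorithm:
1312 = 77×17 + 3
17 = 5×3 + 2
3 = 1×2 + 1
2 = 2×1 + 0
Back-substitute:
1 = 3 − 2
1 = −17 + 6·3
1 = 6·1312 − 463·17
So 17·(-463) ≡ 1 (mod 1312), hence d ≡ -463 ≡ 849 (mod 1312).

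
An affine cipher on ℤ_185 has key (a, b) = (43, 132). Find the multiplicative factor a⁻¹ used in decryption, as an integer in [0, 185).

142

Extended Euclidean algorithm:
185 = 4·43 + 13
43 = 3·13 + 4
13 = 3·4 + 1
4 = 4·1 + 0
Since gcd(43, 185) = 1, back-substitute to write 1 as a combination:
1 = 13 − 3·4
1 = −3·43 + 10·13
1 = 10·185 − 43·43
Thus 43·(-43) ≡ 1 (mod 185); reducing, -43 mod 185 = 142.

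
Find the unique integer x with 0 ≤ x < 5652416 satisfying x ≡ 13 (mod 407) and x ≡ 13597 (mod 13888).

3249501

Write x = 13 + 407·k. Then 407·k ≡ 13597 − 13 ≡ 13584 (mod 13888).
Need 407⁻¹ mod 13888. Extended Euclid on (13888, 407):
13888 = 34*407 + 50
407 = 8*50 + 7
50 = 7*7 + 1
7 = 7*1 + 0
Back-substitute:
1 = 50 − 7·7
1 = −7·407 + 57·50
1 = 57·13888 − 1945·407
407⁻¹ ≡ 11943 (mod 13888), so k ≡ 11943·13584 ≡ 7984 (mod 13888).
x = 13 + 407·7984 = 3249501.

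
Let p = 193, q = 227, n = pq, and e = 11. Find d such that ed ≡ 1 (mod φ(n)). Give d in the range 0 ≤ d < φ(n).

15779

φ(n) = (p−1)(q−1) = 192·226 = 43392.
Need d with 11·d ≡ 1 (mod 43392). Apply the extended Euclidean algorithm:
43392 = 3944×11 + 8
11 = 1×8 + 3
8 = 2×3 + 2
3 = 1×2 + 1
2 = 2×1 + 0
Back-substitute:
1 = 3 − 2
1 = −8 + 3·3
1 = 3·11 − 4·8
1 = −4·43392 + 15779·11
So 11·15779 ≡ 1 (mod 43392), hence d = 15779.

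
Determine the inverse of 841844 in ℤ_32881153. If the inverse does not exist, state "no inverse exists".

Extended Euclidean algorithm:
32881153 = 39·841844 + 49237
841844 = 17·49237 + 4815
49237 = 10·4815 + 1087
4815 = 4·1087 + 467
1087 = 2·467 + 153
467 = 3·153 + 8
153 = 19·8 + 1
8 = 8·1 + 0
The gcd is 1. Working backward:
1 = 153 − 19·8
1 = −19·467 + 58·153
1 = 58·1087 − 135·467
1 = −135·4815 + 598·1087
1 = 598·49237 − 6115·4815
1 = −6115·841844 + 104553·49237
1 = 104553·32881153 − 4083682·841844
So 841844·(-4083682) ≡ 1 (mod 32881153), and -4083682 ≡ 28797471 (mod 32881153).

28797471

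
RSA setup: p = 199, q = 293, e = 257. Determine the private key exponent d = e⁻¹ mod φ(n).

44993

φ(n) = (p−1)(q−1) = 198·292 = 57816.
Need d with 257·d ≡ 1 (mod 57816). Apply the extended Euclidean algorithm:
57816 = 224*257 + 248
257 = 1*248 + 9
248 = 27*9 + 5
9 = 1*5 + 4
5 = 1*4 + 1
4 = 4*1 + 0
Back-substitute:
1 = 5 − 4
1 = −9 + 2·5
1 = 2·248 − 55·9
1 = −55·257 + 57·248
1 = 57·57816 − 12823·257
So 257·(-12823) ≡ 1 (mod 57816), hence d ≡ -12823 ≡ 44993 (mod 57816).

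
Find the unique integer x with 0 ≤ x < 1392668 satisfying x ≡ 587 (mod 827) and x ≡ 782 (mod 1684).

686170

Write x = 587 + 827·k. Then 827·k ≡ 782 − 587 ≡ 195 (mod 1684).
Need 827⁻¹ mod 1684. Extended Euclid on (1684, 827):
1684 = 2×827 + 30
827 = 27×30 + 17
30 = 1×17 + 13
17 = 1×13 + 4
13 = 3×4 + 1
4 = 4×1 + 0
Back-substitute:
1 = 13 − 3·4
1 = −3·17 + 4·13
1 = 4·30 − 7·17
1 = −7·827 + 193·30
1 = 193·1684 − 393·827
827⁻¹ ≡ 1291 (mod 1684), so k ≡ 1291·195 ≡ 829 (mod 1684).
x = 587 + 827·829 = 686170.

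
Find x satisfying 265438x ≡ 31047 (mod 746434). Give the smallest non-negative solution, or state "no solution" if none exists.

no solution

gcd(265438, 746434):
746434 = 2·265438 + 215558
265438 = 1·215558 + 49880
215558 = 4·49880 + 16038
49880 = 3·16038 + 1766
16038 = 9·1766 + 144
1766 = 12·144 + 38
144 = 3·38 + 30
38 = 1·30 + 8
30 = 3·8 + 6
8 = 1·6 + 2
6 = 3·2 + 0
gcd = 2, but 2 ∤ 31047, so the congruence has no solution.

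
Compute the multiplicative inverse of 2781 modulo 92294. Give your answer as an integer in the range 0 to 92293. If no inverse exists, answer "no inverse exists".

Extended Euclidean algorithm:
92294 = 33·2781 + 521
2781 = 5·521 + 176
521 = 2·176 + 169
176 = 1·169 + 7
169 = 24·7 + 1
7 = 7·1 + 0
Since gcd(2781, 92294) = 1, back-substitute to write 1 as a combination:
1 = 169 − 24·7
1 = −24·176 + 25·169
1 = 25·521 − 74·176
1 = −74·2781 + 395·521
1 = 395·92294 − 13109·2781
Hence 2781⁻¹ ≡ -13109 ≡ 79185 (mod 92294).

79185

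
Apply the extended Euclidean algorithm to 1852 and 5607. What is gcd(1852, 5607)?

Euclidean algorithm:
5607 = 3*1852 + 51
1852 = 36*51 + 16
51 = 3*16 + 3
16 = 5*3 + 1
3 = 3*1 + 0
gcd(1852, 5607) = 1.
Working backward:
1 = 16 − 5·3
1 = −5·51 + 16·16
1 = 16·1852 − 581·51
1 = −581·5607 + 1759·1852
So 1 = (-581)·5607 + (1759)·1852.

1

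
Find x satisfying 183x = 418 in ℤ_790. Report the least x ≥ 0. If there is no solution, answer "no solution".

First find gcd(183, 790):
790 = 4·183 + 58
183 = 3·58 + 9
58 = 6·9 + 4
9 = 2·4 + 1
4 = 4·1 + 0
gcd = 1, so a unique solution mod 790 exists.
Back-substitute for the Bézout coefficients:
1 = 9 − 2·4
1 = −2·58 + 13·9
1 = 13·183 − 41·58
1 = −41·790 + 177·183
So 183·(177) ≡ 1 (mod 790), giving 183⁻¹ ≡ 177.
x ≡ 183⁻¹·418 ≡ 177·418 ≡ 516 (mod 790).

516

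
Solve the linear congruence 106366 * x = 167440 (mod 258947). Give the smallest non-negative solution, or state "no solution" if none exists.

First find gcd(106366, 258947):
258947 = 2·106366 + 46215
106366 = 2·46215 + 13936
46215 = 3·13936 + 4407
13936 = 3·4407 + 715
4407 = 6·715 + 117
715 = 6·117 + 13
117 = 9·13 + 0
gcd = 13 and 13 | 167440, so solutions exist. Divide through by 13: 8182x ≡ 12880 (mod 19919).
Now find 8182⁻¹ mod 19919:
19919 = 2×8182 + 3555
8182 = 2×3555 + 1072
3555 = 3×1072 + 339
1072 = 3×339 + 55
339 = 6×55 + 9
55 = 6×9 + 1
9 = 9×1 + 0
Back-substitute:
1 = 55 − 6·9
1 = −6·339 + 37·55
1 = 37·1072 − 117·339
1 = −117·3555 + 388·1072
1 = 388·8182 − 893·3555
1 = −893·19919 + 2174·8182
So 8182⁻¹ ≡ 2174 (mod 19919).
Then x ≡ 2174·12880 ≡ 14925 (mod 19919); the smallest non-negative solution is x = 14925.

14925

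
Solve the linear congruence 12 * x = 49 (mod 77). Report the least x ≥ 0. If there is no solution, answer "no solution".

First find gcd(12, 77):
77 = 6*12 + 5
12 = 2*5 + 2
5 = 2*2 + 1
2 = 2*1 + 0
gcd = 1, so a unique solution mod 77 exists.
Back-substitute for the Bézout coefficients:
1 = 5 − 2·2
1 = −2·12 + 5·5
1 = 5·77 − 32·12
So 12·(-32) ≡ 1 (mod 77), giving 12⁻¹ ≡ 45.
x ≡ 12⁻¹·49 ≡ 45·49 ≡ 49 (mod 77).

49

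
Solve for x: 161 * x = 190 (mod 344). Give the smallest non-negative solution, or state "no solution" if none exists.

14

First find gcd(161, 344):
344 = 2·161 + 22
161 = 7·22 + 7
22 = 3·7 + 1
7 = 7·1 + 0
gcd = 1, so a unique solution mod 344 exists.
Back-substitute for the Bézout coefficients:
1 = 22 − 3·7
1 = −3·161 + 22·22
1 = 22·344 − 47·161
So 161·(-47) ≡ 1 (mod 344), giving 161⁻¹ ≡ 297.
x ≡ 161⁻¹·190 ≡ 297·190 ≡ 14 (mod 344).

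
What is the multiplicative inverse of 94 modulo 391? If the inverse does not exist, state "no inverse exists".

Apply the Euclidean algorithm to 391 and 94:
391 = 4·94 + 15
94 = 6·15 + 4
15 = 3·4 + 3
4 = 1·3 + 1
3 = 3·1 + 0
gcd = 1, so the inverse exists. Back-substitute:
1 = 4 − 3
1 = −15 + 4·4
1 = 4·94 − 25·15
1 = −25·391 + 104·94
So 94·104 ≡ 1 (mod 391).

104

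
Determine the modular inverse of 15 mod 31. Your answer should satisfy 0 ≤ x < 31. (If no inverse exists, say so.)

Extended Euclidean algorithm:
31 = 2·15 + 1
15 = 15·1 + 0
Since gcd(15, 31) = 1, back-substitute to write 1 as a combination:
1 = 31 − 2·15
Hence 15⁻¹ ≡ -2 ≡ 29 (mod 31).

29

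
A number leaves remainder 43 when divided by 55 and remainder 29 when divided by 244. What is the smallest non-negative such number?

12473

Write x = 43 + 55·k. Then 55·k ≡ 29 − 43 ≡ 230 (mod 244).
Need 55⁻¹ mod 244. Extended Euclid on (244, 55):
244 = 4*55 + 24
55 = 2*24 + 7
24 = 3*7 + 3
7 = 2*3 + 1
3 = 3*1 + 0
Back-substitute:
1 = 7 − 2·3
1 = −2·24 + 7·7
1 = 7·55 − 16·24
1 = −16·244 + 71·55
55⁻¹ ≡ 71 (mod 244), so k ≡ 71·230 ≡ 226 (mod 244).
x = 43 + 55·226 = 12473.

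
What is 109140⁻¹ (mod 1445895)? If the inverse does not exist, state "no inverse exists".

Euclidean algorithm on 1445895, 109140:
1445895 = 13·109140 + 27075
109140 = 4·27075 + 840
27075 = 32·840 + 195
840 = 4·195 + 60
195 = 3·60 + 15
60 = 4·15 + 0
The gcd is 15, not 1, hence no inverse exists.

no inverse exists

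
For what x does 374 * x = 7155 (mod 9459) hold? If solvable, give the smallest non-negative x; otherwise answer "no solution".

First find gcd(374, 9459):
9459 = 25·374 + 109
374 = 3·109 + 47
109 = 2·47 + 15
47 = 3·15 + 2
15 = 7·2 + 1
2 = 2·1 + 0
gcd = 1, so a unique solution mod 9459 exists.
Back-substitute for the Bézout coefficients:
1 = 15 − 7·2
1 = −7·47 + 22·15
1 = 22·109 − 51·47
1 = −51·374 + 175·109
1 = 175·9459 − 4426·374
So 374·(-4426) ≡ 1 (mod 9459), giving 374⁻¹ ≡ 5033.
x ≡ 374⁻¹·7155 ≡ 5033·7155 ≡ 702 (mod 9459).

702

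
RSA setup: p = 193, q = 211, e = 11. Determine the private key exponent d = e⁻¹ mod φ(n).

φ(n) = (p−1)(q−1) = 192·210 = 40320.
Need d with 11·d ≡ 1 (mod 40320). Apply the extended Euclidean algorithm:
40320 = 3665*11 + 5
11 = 2*5 + 1
5 = 5*1 + 0
Back-substitute:
1 = 11 − 2·5
1 = −2·40320 + 7331·11
So 11·7331 ≡ 1 (mod 40320), hence d = 7331.

7331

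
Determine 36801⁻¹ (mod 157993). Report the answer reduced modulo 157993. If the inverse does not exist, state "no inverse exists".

gcd(157993, 36801) by repeated division:
157993 = 4×36801 + 10789
36801 = 3×10789 + 4434
10789 = 2×4434 + 1921
4434 = 2×1921 + 592
1921 = 3×592 + 145
592 = 4×145 + 12
145 = 12×12 + 1
12 = 12×1 + 0
The gcd is 1. Working backward:
1 = 145 − 12·12
1 = −12·592 + 49·145
1 = 49·1921 − 159·592
1 = −159·4434 + 367·1921
1 = 367·10789 − 893·4434
1 = −893·36801 + 3046·10789
1 = 3046·157993 − 13077·36801
Thus 36801·(-13077) ≡ 1 (mod 157993); reducing, -13077 mod 157993 = 144916.

144916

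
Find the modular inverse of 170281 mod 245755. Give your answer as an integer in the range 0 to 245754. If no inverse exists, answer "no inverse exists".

Apply the Euclidean algorithm to 245755 and 170281:
245755 = 1·170281 + 75474
170281 = 2·75474 + 19333
75474 = 3·19333 + 17475
19333 = 1·17475 + 1858
17475 = 9·1858 + 753
1858 = 2·753 + 352
753 = 2·352 + 49
352 = 7·49 + 9
49 = 5·9 + 4
9 = 2·4 + 1
4 = 4·1 + 0
The gcd is 1. Working backward:
1 = 9 − 2·4
1 = −2·49 + 11·9
1 = 11·352 − 79·49
1 = −79·753 + 169·352
1 = 169·1858 − 417·753
1 = −417·17475 + 3922·1858
1 = 3922·19333 − 4339·17475
1 = −4339·75474 + 16939·19333
1 = 16939·170281 − 38217·75474
1 = −38217·245755 + 55156·170281
So 170281·55156 ≡ 1 (mod 245755).

55156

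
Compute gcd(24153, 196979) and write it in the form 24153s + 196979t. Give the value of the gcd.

Repeated division:
196979 = 8×24153 + 3755
24153 = 6×3755 + 1623
3755 = 2×1623 + 509
1623 = 3×509 + 96
509 = 5×96 + 29
96 = 3×29 + 9
29 = 3×9 + 2
9 = 4×2 + 1
2 = 2×1 + 0
gcd(24153, 196979) = 1.
Working backward:
1 = 9 − 4·2
1 = −4·29 + 13·9
1 = 13·96 − 43·29
1 = −43·509 + 228·96
1 = 228·1623 − 727·509
1 = −727·3755 + 1682·1623
1 = 1682·24153 − 10819·3755
1 = −10819·196979 + 88234·24153
So 1 = (-10819)·196979 + (88234)·24153.

1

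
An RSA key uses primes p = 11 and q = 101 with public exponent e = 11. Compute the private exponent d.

φ(n) = (p−1)(q−1) = 10·100 = 1000.
Need d with 11·d ≡ 1 (mod 1000). Apply the extended Euclidean algorithm:
1000 = 90*11 + 10
11 = 1*10 + 1
10 = 10*1 + 0
Back-substitute:
1 = 11 − 10
1 = −1000 + 91·11
So 11·91 ≡ 1 (mod 1000), hence d = 91.

91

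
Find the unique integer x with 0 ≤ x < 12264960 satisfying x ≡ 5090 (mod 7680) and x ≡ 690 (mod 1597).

8560610

Write x = 5090 + 7680·k. Then 7680·k ≡ 690 − 5090 ≡ 391 (mod 1597).
Need 7680⁻¹ mod 1597. Extended Euclid on (1597, 1292):
1597 = 1×1292 + 305
1292 = 4×305 + 72
305 = 4×72 + 17
72 = 4×17 + 4
17 = 4×4 + 1
4 = 4×1 + 0
Back-substitute:
1 = 17 − 4·4
1 = −4·72 + 17·17
1 = 17·305 − 72·72
1 = −72·1292 + 305·305
1 = 305·1597 − 377·1292
7680⁻¹ ≡ 1220 (mod 1597), so k ≡ 1220·391 ≡ 1114 (mod 1597).
x = 5090 + 7680·1114 = 8560610.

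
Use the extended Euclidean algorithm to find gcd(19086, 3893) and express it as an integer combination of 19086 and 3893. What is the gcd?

Repeated division:
19086 = 4*3893 + 3514
3893 = 1*3514 + 379
3514 = 9*379 + 103
379 = 3*103 + 70
103 = 1*70 + 33
70 = 2*33 + 4
33 = 8*4 + 1
4 = 4*1 + 0
gcd(19086, 3893) = 1.
Working backward:
1 = 33 − 8·4
1 = −8·70 + 17·33
1 = 17·103 − 25·70
1 = −25·379 + 92·103
1 = 92·3514 − 853·379
1 = −853·3893 + 945·3514
1 = 945·19086 − 4633·3893
So 1 = (945)·19086 + (-4633)·3893.

1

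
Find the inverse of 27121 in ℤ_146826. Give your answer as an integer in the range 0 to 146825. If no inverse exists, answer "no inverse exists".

20491

Run Euclid on (146826, 27121):
146826 = 5×27121 + 11221
27121 = 2×11221 + 4679
11221 = 2×4679 + 1863
4679 = 2×1863 + 953
1863 = 1×953 + 910
953 = 1×910 + 43
910 = 21×43 + 7
43 = 6×7 + 1
7 = 7×1 + 0
The gcd is 1. Working backward:
1 = 43 − 6·7
1 = −6·910 + 127·43
1 = 127·953 − 133·910
1 = −133·1863 + 260·953
1 = 260·4679 − 653·1863
1 = −653·11221 + 1566·4679
1 = 1566·27121 − 3785·11221
1 = −3785·146826 + 20491·27121
So 27121·20491 ≡ 1 (mod 146826).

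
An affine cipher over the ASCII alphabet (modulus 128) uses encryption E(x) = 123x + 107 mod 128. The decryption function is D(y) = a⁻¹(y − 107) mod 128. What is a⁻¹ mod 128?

51

Extended Euclidean algorithm:
128 = 1×123 + 5
123 = 24×5 + 3
5 = 1×3 + 2
3 = 1×2 + 1
2 = 2×1 + 0
Since gcd(123, 128) = 1, back-substitute to write 1 as a combination:
1 = 3 − 2
1 = −5 + 2·3
1 = 2·123 − 49·5
1 = −49·128 + 51·123
So 123·51 ≡ 1 (mod 128).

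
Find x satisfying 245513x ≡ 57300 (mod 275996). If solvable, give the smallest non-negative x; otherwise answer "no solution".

249864

First find gcd(245513, 275996):
275996 = 1·245513 + 30483
245513 = 8·30483 + 1649
30483 = 18·1649 + 801
1649 = 2·801 + 47
801 = 17·47 + 2
47 = 23·2 + 1
2 = 2·1 + 0
gcd = 1, so a unique solution mod 275996 exists.
Back-substitute for the Bézout coefficients:
1 = 47 − 23·2
1 = −23·801 + 392·47
1 = 392·1649 − 807·801
1 = −807·30483 + 14918·1649
1 = 14918·245513 − 120151·30483
1 = −120151·275996 + 135069·245513
So 245513·(135069) ≡ 1 (mod 275996), giving 245513⁻¹ ≡ 135069.
x ≡ 245513⁻¹·57300 ≡ 135069·57300 ≡ 249864 (mod 275996).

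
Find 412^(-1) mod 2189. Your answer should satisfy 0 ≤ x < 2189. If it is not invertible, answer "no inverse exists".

gcd(2189, 412) by repeated division:
2189 = 5×412 + 129
412 = 3×129 + 25
129 = 5×25 + 4
25 = 6×4 + 1
4 = 4×1 + 0
The gcd is 1. Working backward:
1 = 25 − 6·4
1 = −6·129 + 31·25
1 = 31·412 − 99·129
1 = −99·2189 + 526·412
So 412·526 ≡ 1 (mod 2189).

526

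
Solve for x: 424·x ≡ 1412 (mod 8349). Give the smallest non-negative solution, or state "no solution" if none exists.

First find gcd(424, 8349):
8349 = 19·424 + 293
424 = 1·293 + 131
293 = 2·131 + 31
131 = 4·31 + 7
31 = 4·7 + 3
7 = 2·3 + 1
3 = 3·1 + 0
gcd = 1, so a unique solution mod 8349 exists.
Back-substitute for the Bézout coefficients:
1 = 7 − 2·3
1 = −2·31 + 9·7
1 = 9·131 − 38·31
1 = −38·293 + 85·131
1 = 85·424 − 123·293
1 = −123·8349 + 2422·424
So 424·(2422) ≡ 1 (mod 8349), giving 424⁻¹ ≡ 2422.
x ≡ 424⁻¹·1412 ≡ 2422·1412 ≡ 5123 (mod 8349).

5123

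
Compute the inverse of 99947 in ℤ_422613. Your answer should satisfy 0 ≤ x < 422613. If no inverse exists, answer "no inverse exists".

104297

Run Euclid on (422613, 99947):
422613 = 4*99947 + 22825
99947 = 4*22825 + 8647
22825 = 2*8647 + 5531
8647 = 1*5531 + 3116
5531 = 1*3116 + 2415
3116 = 1*2415 + 701
2415 = 3*701 + 312
701 = 2*312 + 77
312 = 4*77 + 4
77 = 19*4 + 1
4 = 4*1 + 0
Since gcd(99947, 422613) = 1, back-substitute to write 1 as a combination:
1 = 77 − 19·4
1 = −19·312 + 77·77
1 = 77·701 − 173·312
1 = −173·2415 + 596·701
1 = 596·3116 − 769·2415
1 = −769·5531 + 1365·3116
1 = 1365·8647 − 2134·5531
1 = −2134·22825 + 5633·8647
1 = 5633·99947 − 24666·22825
1 = −24666·422613 + 104297·99947
So 99947·104297 ≡ 1 (mod 422613).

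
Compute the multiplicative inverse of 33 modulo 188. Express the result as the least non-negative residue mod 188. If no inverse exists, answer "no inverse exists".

Apply the Euclidean algorithm to 188 and 33:
188 = 5·33 + 23
33 = 1·23 + 10
23 = 2·10 + 3
10 = 3·3 + 1
3 = 3·1 + 0
Since gcd(33, 188) = 1, back-substitute to write 1 as a combination:
1 = 10 − 3·3
1 = −3·23 + 7·10
1 = 7·33 − 10·23
1 = −10·188 + 57·33
So 33·57 ≡ 1 (mod 188).

57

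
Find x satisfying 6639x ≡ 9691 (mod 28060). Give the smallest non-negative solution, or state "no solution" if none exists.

First find gcd(6639, 28060):
28060 = 4×6639 + 1504
6639 = 4×1504 + 623
1504 = 2×623 + 258
623 = 2×258 + 107
258 = 2×107 + 44
107 = 2×44 + 19
44 = 2×19 + 6
19 = 3×6 + 1
6 = 6×1 + 0
gcd = 1, so a unique solution mod 28060 exists.
Back-substitute for the Bézout coefficients:
1 = 19 − 3·6
1 = −3·44 + 7·19
1 = 7·107 − 17·44
1 = −17·258 + 41·107
1 = 41·623 − 99·258
1 = −99·1504 + 239·623
1 = 239·6639 − 1055·1504
1 = −1055·28060 + 4459·6639
So 6639·(4459) ≡ 1 (mod 28060), giving 6639⁻¹ ≡ 4459.
x ≡ 6639⁻¹·9691 ≡ 4459·9691 ≡ 27829 (mod 28060).

27829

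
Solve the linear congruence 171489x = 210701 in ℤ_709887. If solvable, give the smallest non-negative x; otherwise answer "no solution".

gcd(171489, 709887):
709887 = 4×171489 + 23931
171489 = 7×23931 + 3972
23931 = 6×3972 + 99
3972 = 40×99 + 12
99 = 8×12 + 3
12 = 4×3 + 0
gcd = 3, but 3 ∤ 210701, so the congruence has no solution.

no solution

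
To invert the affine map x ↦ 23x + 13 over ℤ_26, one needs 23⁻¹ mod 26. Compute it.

Extended Euclidean algorithm:
26 = 1×23 + 3
23 = 7×3 + 2
3 = 1×2 + 1
2 = 2×1 + 0
The gcd is 1. Working backward:
1 = 3 − 2
1 = −23 + 8·3
1 = 8·26 − 9·23
So 23·(-9) ≡ 1 (mod 26), and -9 ≡ 17 (mod 26).

17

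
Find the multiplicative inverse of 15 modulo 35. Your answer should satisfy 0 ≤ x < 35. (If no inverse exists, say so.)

Compute gcd(15, 35):
35 = 2×15 + 5
15 = 3×5 + 0
Since gcd = 5 > 1, 15 is not a unit mod 35.

no inverse exists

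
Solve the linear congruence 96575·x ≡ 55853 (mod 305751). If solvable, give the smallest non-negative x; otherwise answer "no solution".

125125

First find gcd(96575, 305751):
305751 = 3·96575 + 16026
96575 = 6·16026 + 419
16026 = 38·419 + 104
419 = 4·104 + 3
104 = 34·3 + 2
3 = 1·2 + 1
2 = 2·1 + 0
gcd = 1, so a unique solution mod 305751 exists.
Back-substitute for the Bézout coefficients:
1 = 3 − 2
1 = −104 + 35·3
1 = 35·419 − 141·104
1 = −141·16026 + 5393·419
1 = 5393·96575 − 32499·16026
1 = −32499·305751 + 102890·96575
So 96575·(102890) ≡ 1 (mod 305751), giving 96575⁻¹ ≡ 102890.
x ≡ 96575⁻¹·55853 ≡ 102890·55853 ≡ 125125 (mod 305751).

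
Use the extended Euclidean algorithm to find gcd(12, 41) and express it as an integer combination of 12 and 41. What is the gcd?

Repeated division:
41 = 3×12 + 5
12 = 2×5 + 2
5 = 2×2 + 1
2 = 2×1 + 0
gcd(12, 41) = 1.
Working backward:
1 = 5 − 2·2
1 = −2·12 + 5·5
1 = 5·41 − 17·12
So 1 = (5)·41 + (-17)·12.

1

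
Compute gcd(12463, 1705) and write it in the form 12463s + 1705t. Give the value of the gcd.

Apply Euclid's algorithm to 12463 and 1705:
12463 = 7·1705 + 528
1705 = 3·528 + 121
528 = 4·121 + 44
121 = 2·44 + 33
44 = 1·33 + 11
33 = 3·11 + 0
gcd(12463, 1705) = 11.
Express as a combination:
11 = 44 − 33
11 = −121 + 3·44
11 = 3·528 − 13·121
11 = −13·1705 + 42·528
11 = 42·12463 − 307·1705
So 11 = (42)·12463 + (-307)·1705.

11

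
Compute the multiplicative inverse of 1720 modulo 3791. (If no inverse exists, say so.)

Extended Euclidean algorithm:
3791 = 2·1720 + 351
1720 = 4·351 + 316
351 = 1·316 + 35
316 = 9·35 + 1
35 = 35·1 + 0
The gcd is 1. Working backward:
1 = 316 − 9·35
1 = −9·351 + 10·316
1 = 10·1720 − 49·351
1 = −49·3791 + 108·1720
So 1720·108 ≡ 1 (mod 3791).

108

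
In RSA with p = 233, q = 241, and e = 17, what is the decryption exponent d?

32753

φ(n) = (p−1)(q−1) = 232·240 = 55680.
Need d with 17·d ≡ 1 (mod 55680). Apply the extended Euclidean algorithm:
55680 = 3275*17 + 5
17 = 3*5 + 2
5 = 2*2 + 1
2 = 2*1 + 0
Back-substitute:
1 = 5 − 2·2
1 = −2·17 + 7·5
1 = 7·55680 − 22927·17
So 17·(-22927) ≡ 1 (mod 55680), hence d ≡ -22927 ≡ 32753 (mod 55680).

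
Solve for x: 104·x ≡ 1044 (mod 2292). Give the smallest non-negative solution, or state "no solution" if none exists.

561

First find gcd(104, 2292):
2292 = 22·104 + 4
104 = 26·4 + 0
gcd = 4 and 4 | 1044, so solutions exist. Divide through by 4: 26x ≡ 261 (mod 573).
Now find 26⁻¹ mod 573:
573 = 22×26 + 1
26 = 26×1 + 0
Back-substitute:
1 = 573 − 22·26
So 26·(-22) ≡ 1 (mod 573), i.e. 26⁻¹ ≡ 551.
Then x ≡ 551·261 ≡ 561 (mod 573); the smallest non-negative solution is x = 561.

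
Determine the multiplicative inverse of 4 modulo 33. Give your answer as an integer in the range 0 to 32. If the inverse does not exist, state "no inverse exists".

Extended Euclidean algorithm:
33 = 8·4 + 1
4 = 4·1 + 0
The gcd is 1. Working backward:
1 = 33 − 8·4
Thus 4·(-8) ≡ 1 (mod 33); reducing, -8 mod 33 = 25.

25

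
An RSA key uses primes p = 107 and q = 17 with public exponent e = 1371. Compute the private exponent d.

φ(n) = (p−1)(q−1) = 106·16 = 1696.
Need d with 1371·d ≡ 1 (mod 1696). Apply the extended Euclidean algorithm:
1696 = 1·1371 + 325
1371 = 4·325 + 71
325 = 4·71 + 41
71 = 1·41 + 30
41 = 1·30 + 11
30 = 2·11 + 8
11 = 1·8 + 3
8 = 2·3 + 2
3 = 1·2 + 1
2 = 2·1 + 0
Back-substitute:
1 = 3 − 2
1 = −8 + 3·3
1 = 3·11 − 4·8
1 = −4·30 + 11·11
1 = 11·41 − 15·30
1 = −15·71 + 26·41
1 = 26·325 − 119·71
1 = −119·1371 + 502·325
1 = 502·1696 − 621·1371
So 1371·(-621) ≡ 1 (mod 1696), hence d ≡ -621 ≡ 1075 (mod 1696).

1075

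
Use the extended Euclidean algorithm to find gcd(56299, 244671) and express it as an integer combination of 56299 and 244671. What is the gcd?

1

Euclidean algorithm:
244671 = 4·56299 + 19475
56299 = 2·19475 + 17349
19475 = 1·17349 + 2126
17349 = 8·2126 + 341
2126 = 6·341 + 80
341 = 4·80 + 21
80 = 3·21 + 17
21 = 1·17 + 4
17 = 4·4 + 1
4 = 4·1 + 0
gcd(56299, 244671) = 1.
Express as a combination:
1 = 17 − 4·4
1 = −4·21 + 5·17
1 = 5·80 − 19·21
1 = −19·341 + 81·80
1 = 81·2126 − 505·341
1 = −505·17349 + 4121·2126
1 = 4121·19475 − 4626·17349
1 = −4626·56299 + 13373·19475
1 = 13373·244671 − 58118·56299
So 1 = (13373)·244671 + (-58118)·56299.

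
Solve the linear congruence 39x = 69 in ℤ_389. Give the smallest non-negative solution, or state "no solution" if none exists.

301

First find gcd(39, 389):
389 = 9·39 + 38
39 = 1·38 + 1
38 = 38·1 + 0
gcd = 1, so a unique solution mod 389 exists.
Back-substitute for the Bézout coefficients:
1 = 39 − 38
1 = −389 + 10·39
So 39·(10) ≡ 1 (mod 389), giving 39⁻¹ ≡ 10.
x ≡ 39⁻¹·69 ≡ 10·69 ≡ 301 (mod 389).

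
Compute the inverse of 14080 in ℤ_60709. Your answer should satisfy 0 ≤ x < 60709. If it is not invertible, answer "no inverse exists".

Euclidean algorithm on 60709, 14080:
60709 = 4×14080 + 4389
14080 = 3×4389 + 913
4389 = 4×913 + 737
913 = 1×737 + 176
737 = 4×176 + 33
176 = 5×33 + 11
33 = 3×11 + 0
The gcd is 11, not 1, hence no inverse exists.

no inverse exists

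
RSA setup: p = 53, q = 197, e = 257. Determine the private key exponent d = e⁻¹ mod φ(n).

φ(n) = (p−1)(q−1) = 52·196 = 10192.
Need d with 257·d ≡ 1 (mod 10192). Apply the extended Euclidean algorithm:
10192 = 39*257 + 169
257 = 1*169 + 88
169 = 1*88 + 81
88 = 1*81 + 7
81 = 11*7 + 4
7 = 1*4 + 3
4 = 1*3 + 1
3 = 3*1 + 0
Back-substitute:
1 = 4 − 3
1 = −7 + 2·4
1 = 2·81 − 23·7
1 = −23·88 + 25·81
1 = 25·169 − 48·88
1 = −48·257 + 73·169
1 = 73·10192 − 2895·257
So 257·(-2895) ≡ 1 (mod 10192), hence d ≡ -2895 ≡ 7297 (mod 10192).

7297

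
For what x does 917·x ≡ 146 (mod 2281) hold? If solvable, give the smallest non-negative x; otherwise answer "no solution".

1321

First find gcd(917, 2281):
2281 = 2*917 + 447
917 = 2*447 + 23
447 = 19*23 + 10
23 = 2*10 + 3
10 = 3*3 + 1
3 = 3*1 + 0
gcd = 1, so a unique solution mod 2281 exists.
Back-substitute for the Bézout coefficients:
1 = 10 − 3·3
1 = −3·23 + 7·10
1 = 7·447 − 136·23
1 = −136·917 + 279·447
1 = 279·2281 − 694·917
So 917·(-694) ≡ 1 (mod 2281), giving 917⁻¹ ≡ 1587.
x ≡ 917⁻¹·146 ≡ 1587·146 ≡ 1321 (mod 2281).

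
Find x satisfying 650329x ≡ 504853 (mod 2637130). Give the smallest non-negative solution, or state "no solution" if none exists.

First find gcd(650329, 2637130):
2637130 = 4*650329 + 35814
650329 = 18*35814 + 5677
35814 = 6*5677 + 1752
5677 = 3*1752 + 421
1752 = 4*421 + 68
421 = 6*68 + 13
68 = 5*13 + 3
13 = 4*3 + 1
3 = 3*1 + 0
gcd = 1, so a unique solution mod 2637130 exists.
Back-substitute for the Bézout coefficients:
1 = 13 − 4·3
1 = −4·68 + 21·13
1 = 21·421 − 130·68
1 = −130·1752 + 541·421
1 = 541·5677 − 1753·1752
1 = −1753·35814 + 11059·5677
1 = 11059·650329 − 200815·35814
1 = −200815·2637130 + 814319·650329
So 650329·(814319) ≡ 1 (mod 2637130), giving 650329⁻¹ ≡ 814319.
x ≡ 650329⁻¹·504853 ≡ 814319·504853 ≡ 1283017 (mod 2637130).

1283017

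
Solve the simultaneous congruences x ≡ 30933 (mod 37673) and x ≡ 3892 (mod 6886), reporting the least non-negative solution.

Write x = 30933 + 37673·k. Then 37673·k ≡ 3892 − 30933 ≡ 503 (mod 6886).
Need 37673⁻¹ mod 6886. Extended Euclid on (6886, 3243):
6886 = 2×3243 + 400
3243 = 8×400 + 43
400 = 9×43 + 13
43 = 3×13 + 4
13 = 3×4 + 1
4 = 4×1 + 0
Back-substitute:
1 = 13 − 3·4
1 = −3·43 + 10·13
1 = 10·400 − 93·43
1 = −93·3243 + 754·400
1 = 754·6886 − 1601·3243
37673⁻¹ ≡ 5285 (mod 6886), so k ≡ 5285·503 ≡ 359 (mod 6886).
x = 30933 + 37673·359 = 13555540.

13555540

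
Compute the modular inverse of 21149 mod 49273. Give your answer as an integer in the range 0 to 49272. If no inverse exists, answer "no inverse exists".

Extended Euclidean algorithm:
49273 = 2·21149 + 6975
21149 = 3·6975 + 224
6975 = 31·224 + 31
224 = 7·31 + 7
31 = 4·7 + 3
7 = 2·3 + 1
3 = 3·1 + 0
The gcd is 1. Working backward:
1 = 7 − 2·3
1 = −2·31 + 9·7
1 = 9·224 − 65·31
1 = −65·6975 + 2024·224
1 = 2024·21149 − 6137·6975
1 = −6137·49273 + 14298·21149
So 21149·14298 ≡ 1 (mod 49273).

14298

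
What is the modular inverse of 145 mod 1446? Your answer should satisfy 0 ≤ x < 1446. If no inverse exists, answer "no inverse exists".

gcd(1446, 145) by repeated division:
1446 = 9*145 + 141
145 = 1*141 + 4
141 = 35*4 + 1
4 = 4*1 + 0
gcd = 1, so the inverse exists. Back-substitute:
1 = 141 − 35·4
1 = −35·145 + 36·141
1 = 36·1446 − 359·145
So 145·(-359) ≡ 1 (mod 1446), and -359 ≡ 1087 (mod 1446).

1087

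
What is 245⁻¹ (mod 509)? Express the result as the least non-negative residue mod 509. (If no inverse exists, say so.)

Apply the Euclidean algorithm to 509 and 245:
509 = 2*245 + 19
245 = 12*19 + 17
19 = 1*17 + 2
17 = 8*2 + 1
2 = 2*1 + 0
The gcd is 1. Working backward:
1 = 17 − 8·2
1 = −8·19 + 9·17
1 = 9·245 − 116·19
1 = −116·509 + 241·245
So 245·241 ≡ 1 (mod 509).

241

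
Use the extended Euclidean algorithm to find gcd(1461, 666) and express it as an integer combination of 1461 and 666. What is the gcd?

3

Repeated division:
1461 = 2×666 + 129
666 = 5×129 + 21
129 = 6×21 + 3
21 = 7×3 + 0
gcd(1461, 666) = 3.
Express as a combination:
3 = 129 − 6·21
3 = −6·666 + 31·129
3 = 31·1461 − 68·666
So 3 = (31)·1461 + (-68)·666.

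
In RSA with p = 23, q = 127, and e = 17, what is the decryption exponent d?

2609

φ(n) = (p−1)(q−1) = 22·126 = 2772.
Need d with 17·d ≡ 1 (mod 2772). Apply the extended Euclidean algorithm:
2772 = 163×17 + 1
17 = 17×1 + 0
Back-substitute:
1 = 2772 − 163·17
So 17·(-163) ≡ 1 (mod 2772), hence d ≡ -163 ≡ 2609 (mod 2772).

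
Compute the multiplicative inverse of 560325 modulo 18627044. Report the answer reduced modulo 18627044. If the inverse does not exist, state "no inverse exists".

Extended Euclidean algorithm:
18627044 = 33×560325 + 136319
560325 = 4×136319 + 15049
136319 = 9×15049 + 878
15049 = 17×878 + 123
878 = 7×123 + 17
123 = 7×17 + 4
17 = 4×4 + 1
4 = 4×1 + 0
The gcd is 1. Working backward:
1 = 17 − 4·4
1 = −4·123 + 29·17
1 = 29·878 − 207·123
1 = −207·15049 + 3548·878
1 = 3548·136319 − 32139·15049
1 = −32139·560325 + 132104·136319
1 = 132104·18627044 − 4391571·560325
Thus 560325·(-4391571) ≡ 1 (mod 18627044); reducing, -4391571 mod 18627044 = 14235473.

14235473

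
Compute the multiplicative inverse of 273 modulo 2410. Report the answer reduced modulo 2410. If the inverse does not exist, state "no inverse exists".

1077

Extended Euclidean algorithm:
2410 = 8*273 + 226
273 = 1*226 + 47
226 = 4*47 + 38
47 = 1*38 + 9
38 = 4*9 + 2
9 = 4*2 + 1
2 = 2*1 + 0
gcd = 1, so the inverse exists. Back-substitute:
1 = 9 − 4·2
1 = −4·38 + 17·9
1 = 17·47 − 21·38
1 = −21·226 + 101·47
1 = 101·273 − 122·226
1 = −122·2410 + 1077·273
So 273·1077 ≡ 1 (mod 2410).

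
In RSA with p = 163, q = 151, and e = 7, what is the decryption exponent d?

6943

φ(n) = (p−1)(q−1) = 162·150 = 24300.
Need d with 7·d ≡ 1 (mod 24300). Apply the extended Euclidean algorithm:
24300 = 3471*7 + 3
7 = 2*3 + 1
3 = 3*1 + 0
Back-substitute:
1 = 7 − 2·3
1 = −2·24300 + 6943·7
So 7·6943 ≡ 1 (mod 24300), hence d = 6943.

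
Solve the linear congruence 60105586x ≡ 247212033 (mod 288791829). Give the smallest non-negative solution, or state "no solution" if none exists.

207268494

First find gcd(60105586, 288791829):
288791829 = 4*60105586 + 48369485
60105586 = 1*48369485 + 11736101
48369485 = 4*11736101 + 1425081
11736101 = 8*1425081 + 335453
1425081 = 4*335453 + 83269
335453 = 4*83269 + 2377
83269 = 35*2377 + 74
2377 = 32*74 + 9
74 = 8*9 + 2
9 = 4*2 + 1
2 = 2*1 + 0
gcd = 1, so a unique solution mod 288791829 exists.
Back-substitute for the Bézout coefficients:
1 = 9 − 4·2
1 = −4·74 + 33·9
1 = 33·2377 − 1060·74
1 = −1060·83269 + 37133·2377
1 = 37133·335453 − 149592·83269
1 = −149592·1425081 + 635501·335453
1 = 635501·11736101 − 5233600·1425081
1 = −5233600·48369485 + 21569901·11736101
1 = 21569901·60105586 − 26803501·48369485
1 = −26803501·288791829 + 128783905·60105586
So 60105586·(128783905) ≡ 1 (mod 288791829), giving 60105586⁻¹ ≡ 128783905.
x ≡ 60105586⁻¹·247212033 ≡ 128783905·247212033 ≡ 207268494 (mod 288791829).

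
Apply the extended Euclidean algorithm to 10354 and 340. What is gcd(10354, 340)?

Euclidean algorithm:
10354 = 30·340 + 154
340 = 2·154 + 32
154 = 4·32 + 26
32 = 1·26 + 6
26 = 4·6 + 2
6 = 3·2 + 0
gcd(10354, 340) = 2.
Working backward:
2 = 26 − 4·6
2 = −4·32 + 5·26
2 = 5·154 − 24·32
2 = −24·340 + 53·154
2 = 53·10354 − 1614·340
So 2 = (53)·10354 + (-1614)·340.

2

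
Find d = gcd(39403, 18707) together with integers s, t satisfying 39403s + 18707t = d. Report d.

Apply Euclid's algorithm to 39403 and 18707:
39403 = 2×18707 + 1989
18707 = 9×1989 + 806
1989 = 2×806 + 377
806 = 2×377 + 52
377 = 7×52 + 13
52 = 4×13 + 0
gcd(39403, 18707) = 13.
Express as a combination:
13 = 377 − 7·52
13 = −7·806 + 15·377
13 = 15·1989 − 37·806
13 = −37·18707 + 348·1989
13 = 348·39403 − 733·18707
So 13 = (348)·39403 + (-733)·18707.

13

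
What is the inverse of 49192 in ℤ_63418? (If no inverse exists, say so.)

no inverse exists

Compute gcd(49192, 63418):
63418 = 1*49192 + 14226
49192 = 3*14226 + 6514
14226 = 2*6514 + 1198
6514 = 5*1198 + 524
1198 = 2*524 + 150
524 = 3*150 + 74
150 = 2*74 + 2
74 = 37*2 + 0
The gcd is 2, not 1, hence no inverse exists.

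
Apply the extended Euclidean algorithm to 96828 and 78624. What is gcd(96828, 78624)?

Euclidean algorithm:
96828 = 1×78624 + 18204
78624 = 4×18204 + 5808
18204 = 3×5808 + 780
5808 = 7×780 + 348
780 = 2×348 + 84
348 = 4×84 + 12
84 = 7×12 + 0
gcd(96828, 78624) = 12.
Working backward:
12 = 348 − 4·84
12 = −4·780 + 9·348
12 = 9·5808 − 67·780
12 = −67·18204 + 210·5808
12 = 210·78624 − 907·18204
12 = −907·96828 + 1117·78624
So 12 = (-907)·96828 + (1117)·78624.

12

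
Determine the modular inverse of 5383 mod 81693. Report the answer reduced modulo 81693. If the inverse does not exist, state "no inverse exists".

9910

Apply the Euclidean algorithm to 81693 and 5383:
81693 = 15·5383 + 948
5383 = 5·948 + 643
948 = 1·643 + 305
643 = 2·305 + 33
305 = 9·33 + 8
33 = 4·8 + 1
8 = 8·1 + 0
gcd = 1, so the inverse exists. Back-substitute:
1 = 33 − 4·8
1 = −4·305 + 37·33
1 = 37·643 − 78·305
1 = −78·948 + 115·643
1 = 115·5383 − 653·948
1 = −653·81693 + 9910·5383
So 5383·9910 ≡ 1 (mod 81693).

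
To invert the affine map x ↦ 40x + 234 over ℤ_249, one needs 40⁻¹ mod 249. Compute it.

gcd(249, 40) by repeated division:
249 = 6×40 + 9
40 = 4×9 + 4
9 = 2×4 + 1
4 = 4×1 + 0
Since gcd(40, 249) = 1, back-substitute to write 1 as a combination:
1 = 9 − 2·4
1 = −2·40 + 9·9
1 = 9·249 − 56·40
So 40·(-56) ≡ 1 (mod 249), and -56 ≡ 193 (mod 249).

193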